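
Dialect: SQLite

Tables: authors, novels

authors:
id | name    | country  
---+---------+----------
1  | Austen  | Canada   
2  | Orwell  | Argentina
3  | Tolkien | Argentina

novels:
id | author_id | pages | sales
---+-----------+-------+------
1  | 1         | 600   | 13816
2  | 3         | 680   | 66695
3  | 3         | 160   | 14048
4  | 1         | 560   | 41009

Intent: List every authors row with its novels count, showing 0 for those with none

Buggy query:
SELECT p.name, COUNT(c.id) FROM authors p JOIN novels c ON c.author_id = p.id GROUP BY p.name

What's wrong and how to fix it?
Bug: An inner join excludes parents with zero children

Fix: Switch to LEFT JOIN to retain unmatched parent rows

Corrected query:
SELECT p.name, COUNT(c.id) FROM authors p LEFT JOIN novels c ON c.author_id = p.id GROUP BY p.name

Result:
name    | COUNT(c.id)
--------+------------
Austen  | 2          
Orwell  | 0          
Tolkien | 2          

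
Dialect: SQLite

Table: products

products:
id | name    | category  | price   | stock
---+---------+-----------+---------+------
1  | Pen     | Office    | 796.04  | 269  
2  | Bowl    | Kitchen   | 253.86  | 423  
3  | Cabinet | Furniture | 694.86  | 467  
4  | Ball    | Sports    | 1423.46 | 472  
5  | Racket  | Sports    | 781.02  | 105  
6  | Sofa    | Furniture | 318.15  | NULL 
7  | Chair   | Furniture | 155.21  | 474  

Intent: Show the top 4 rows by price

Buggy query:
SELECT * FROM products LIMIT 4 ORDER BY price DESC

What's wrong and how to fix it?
Bug: LIMIT must come after ORDER BY

Fix: Swap the clauses: ORDER BY first, then LIMIT

Corrected query:
SELECT * FROM products ORDER BY price DESC LIMIT 4

Result:
id | name    | category  | price   | stock
---+---------+-----------+---------+------
4  | Ball    | Sports    | 1423.46 | 472  
1  | Pen     | Office    | 796.04  | 269  
5  | Racket  | Sports    | 781.02  | 105  
3  | Cabinet | Furniture | 694.86  | 467  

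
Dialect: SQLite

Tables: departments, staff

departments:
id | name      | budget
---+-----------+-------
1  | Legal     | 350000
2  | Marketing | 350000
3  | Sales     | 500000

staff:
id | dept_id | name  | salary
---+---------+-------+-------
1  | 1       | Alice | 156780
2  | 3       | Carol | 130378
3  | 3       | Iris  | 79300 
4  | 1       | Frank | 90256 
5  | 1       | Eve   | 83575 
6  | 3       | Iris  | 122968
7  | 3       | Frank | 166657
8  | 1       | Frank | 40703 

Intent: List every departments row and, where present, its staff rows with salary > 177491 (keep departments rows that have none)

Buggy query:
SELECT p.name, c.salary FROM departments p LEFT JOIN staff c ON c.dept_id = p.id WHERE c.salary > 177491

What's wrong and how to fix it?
Bug: Filtering c.salary in WHERE discards the NULL rows produced by LEFT JOIN, turning it into an inner join

Fix: Move the right-table condition into the ON clause so unmatched parents are kept

Corrected query:
SELECT p.name, c.salary FROM departments p LEFT JOIN staff c ON c.dept_id = p.id AND c.salary > 177491

Result:
name      | salary
----------+-------
Legal     | NULL  
Marketing | NULL  
Sales     | NULL  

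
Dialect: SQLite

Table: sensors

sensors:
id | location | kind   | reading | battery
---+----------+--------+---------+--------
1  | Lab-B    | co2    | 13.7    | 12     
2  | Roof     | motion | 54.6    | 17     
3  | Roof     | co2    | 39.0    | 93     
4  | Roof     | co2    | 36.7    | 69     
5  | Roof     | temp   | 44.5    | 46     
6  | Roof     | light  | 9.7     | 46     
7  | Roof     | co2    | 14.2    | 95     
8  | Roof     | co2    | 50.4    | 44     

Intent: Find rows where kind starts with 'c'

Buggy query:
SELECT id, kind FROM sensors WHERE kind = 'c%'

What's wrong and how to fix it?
Bug: Wildcards only work with LIKE; '=' treats '%' as a literal character

Fix: Use LIKE for wildcard pattern matching

Corrected query:
SELECT id, kind FROM sensors WHERE kind LIKE 'c%'

Result:
id | kind
---+-----
1  | co2 
3  | co2 
4  | co2 
7  | co2 
8  | co2 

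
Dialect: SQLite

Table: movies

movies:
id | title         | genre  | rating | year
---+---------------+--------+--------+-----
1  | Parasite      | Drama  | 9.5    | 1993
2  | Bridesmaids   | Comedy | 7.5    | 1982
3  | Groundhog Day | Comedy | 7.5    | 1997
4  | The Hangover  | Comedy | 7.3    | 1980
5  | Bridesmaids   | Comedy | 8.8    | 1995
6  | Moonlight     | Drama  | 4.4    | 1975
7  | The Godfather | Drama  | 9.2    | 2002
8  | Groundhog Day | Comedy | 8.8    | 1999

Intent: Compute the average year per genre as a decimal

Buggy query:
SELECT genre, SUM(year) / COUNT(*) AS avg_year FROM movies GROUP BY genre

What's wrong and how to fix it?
Bug: SUM(year) and COUNT(*) are both integers; the division truncates the fractional part

Fix: Cast one side to REAL so the division keeps the fractional part

Corrected query:
SELECT genre, SUM(year) * 1.0 / COUNT(*) AS avg_year FROM movies GROUP BY genre

Result:
genre  | avg_year
-------+---------
Comedy | 1990.6  
Drama  | 1990    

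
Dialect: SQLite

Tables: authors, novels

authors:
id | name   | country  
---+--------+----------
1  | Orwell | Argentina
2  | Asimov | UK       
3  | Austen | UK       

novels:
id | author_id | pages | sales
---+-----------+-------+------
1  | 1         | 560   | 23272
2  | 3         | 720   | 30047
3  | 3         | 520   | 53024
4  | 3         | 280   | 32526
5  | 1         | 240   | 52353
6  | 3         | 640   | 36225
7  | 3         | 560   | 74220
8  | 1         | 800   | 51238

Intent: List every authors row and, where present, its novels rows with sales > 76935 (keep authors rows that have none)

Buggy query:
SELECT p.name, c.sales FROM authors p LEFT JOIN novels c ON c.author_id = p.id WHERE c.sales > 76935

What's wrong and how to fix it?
Bug: Filtering c.sales in WHERE discards the NULL rows produced by LEFT JOIN, turning it into an inner join

Fix: Move the right-table condition into the ON clause so unmatched parents are kept

Corrected query:
SELECT p.name, c.sales FROM authors p LEFT JOIN novels c ON c.author_id = p.id AND c.sales > 76935

Result:
name   | sales
-------+------
Orwell | NULL 
Asimov | NULL 
Austen | NULL 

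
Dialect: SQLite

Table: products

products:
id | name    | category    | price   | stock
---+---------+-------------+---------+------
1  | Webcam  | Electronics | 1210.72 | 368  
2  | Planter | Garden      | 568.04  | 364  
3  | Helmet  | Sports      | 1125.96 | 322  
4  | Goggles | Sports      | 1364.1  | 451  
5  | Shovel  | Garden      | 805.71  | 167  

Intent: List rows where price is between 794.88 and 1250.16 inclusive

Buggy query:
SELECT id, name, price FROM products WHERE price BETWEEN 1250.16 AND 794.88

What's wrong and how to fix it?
Bug: BETWEEN expects the lower bound first; with 1250.16 AND 794.88 the range is empty

Fix: Write BETWEEN 794.88 AND 1250.16

Corrected query:
SELECT id, name, price FROM products WHERE price BETWEEN 794.88 AND 1250.16

Result:
id | name   | price  
---+--------+--------
1  | Webcam | 1210.72
3  | Helmet | 1125.96
5  | Shovel | 805.71 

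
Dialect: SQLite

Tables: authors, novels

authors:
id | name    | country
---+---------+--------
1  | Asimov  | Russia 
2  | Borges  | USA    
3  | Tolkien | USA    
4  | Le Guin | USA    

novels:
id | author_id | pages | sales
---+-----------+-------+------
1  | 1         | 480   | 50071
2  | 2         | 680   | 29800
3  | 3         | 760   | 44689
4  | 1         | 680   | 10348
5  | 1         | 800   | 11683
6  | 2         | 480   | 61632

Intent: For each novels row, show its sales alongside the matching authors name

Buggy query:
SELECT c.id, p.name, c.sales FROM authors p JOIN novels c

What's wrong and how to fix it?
Bug: Missing join condition: each novels row is matched to all authors rows instead of just its own

Fix: Specify the join condition linking the foreign key to the parent id

Corrected query:
SELECT c.id, p.name, c.sales FROM authors p JOIN novels c ON c.author_id = p.id

Result:
id | name    | sales
---+---------+------
1  | Asimov  | 50071
2  | Borges  | 29800
3  | Tolkien | 44689
4  | Asimov  | 10348
5  | Asimov  | 11683
6  | Borges  | 61632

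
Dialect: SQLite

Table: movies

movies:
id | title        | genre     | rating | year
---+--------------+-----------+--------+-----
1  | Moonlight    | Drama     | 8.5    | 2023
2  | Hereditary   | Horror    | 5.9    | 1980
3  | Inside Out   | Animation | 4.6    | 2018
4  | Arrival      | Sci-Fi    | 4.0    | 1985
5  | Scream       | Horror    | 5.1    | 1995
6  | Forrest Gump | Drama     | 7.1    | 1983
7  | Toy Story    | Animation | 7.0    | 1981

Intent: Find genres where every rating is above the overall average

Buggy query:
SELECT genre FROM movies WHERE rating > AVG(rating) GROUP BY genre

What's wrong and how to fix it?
Bug: WHERE evaluates per row before aggregation, so AVG() is unavailable

Fix: Compute the overall average in a scalar subquery and compare each group's MIN against it in HAVING

Corrected query:
SELECT genre FROM movies GROUP BY genre HAVING MIN(rating) > (SELECT AVG(rating) FROM movies)

Result:
genre
-----
Drama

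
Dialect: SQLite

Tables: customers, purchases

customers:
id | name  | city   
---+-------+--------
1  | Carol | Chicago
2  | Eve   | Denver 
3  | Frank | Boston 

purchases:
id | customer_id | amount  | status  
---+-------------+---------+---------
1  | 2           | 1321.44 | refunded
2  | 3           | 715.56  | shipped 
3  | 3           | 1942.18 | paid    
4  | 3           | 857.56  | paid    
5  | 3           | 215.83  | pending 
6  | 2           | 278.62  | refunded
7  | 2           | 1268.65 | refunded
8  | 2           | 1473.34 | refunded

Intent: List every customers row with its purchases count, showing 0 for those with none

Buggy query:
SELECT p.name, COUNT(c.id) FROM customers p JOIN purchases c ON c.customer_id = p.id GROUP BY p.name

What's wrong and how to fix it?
Bug: INNER JOIN drops customers rows that have no matching purchases rows

Fix: Use LEFT JOIN so parents without children still appear (COUNT(c.id) gives 0)

Corrected query:
SELECT p.name, COUNT(c.id) FROM customers p LEFT JOIN purchases c ON c.customer_id = p.id GROUP BY p.name

Result:
name  | COUNT(c.id)
------+------------
Carol | 0          
Eve   | 4          
Frank | 4          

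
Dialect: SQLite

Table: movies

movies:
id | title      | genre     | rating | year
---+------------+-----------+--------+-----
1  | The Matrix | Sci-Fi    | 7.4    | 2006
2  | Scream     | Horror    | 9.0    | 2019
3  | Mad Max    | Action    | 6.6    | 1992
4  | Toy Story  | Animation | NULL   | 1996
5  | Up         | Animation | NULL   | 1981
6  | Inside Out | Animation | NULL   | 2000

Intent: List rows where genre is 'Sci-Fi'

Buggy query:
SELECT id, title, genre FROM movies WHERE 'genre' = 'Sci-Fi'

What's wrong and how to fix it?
Bug: 'genre' in single quotes is a string literal, not the column; the comparison is literal-vs-literal and never true

Fix: Reference the column as genre without single quotes

Corrected query:
SELECT id, title, genre FROM movies WHERE genre = 'Sci-Fi'

Result:
id | title      | genre 
---+------------+-------
1  | The Matrix | Sci-Fi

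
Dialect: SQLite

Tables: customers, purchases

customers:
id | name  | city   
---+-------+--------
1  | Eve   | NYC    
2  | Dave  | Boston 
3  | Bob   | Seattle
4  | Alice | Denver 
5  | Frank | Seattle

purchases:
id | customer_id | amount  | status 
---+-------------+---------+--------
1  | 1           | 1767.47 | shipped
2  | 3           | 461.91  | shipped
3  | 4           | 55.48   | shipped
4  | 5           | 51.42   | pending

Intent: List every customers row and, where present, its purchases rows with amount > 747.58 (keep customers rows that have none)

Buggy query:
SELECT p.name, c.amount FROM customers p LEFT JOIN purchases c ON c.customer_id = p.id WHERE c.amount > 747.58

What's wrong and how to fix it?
Bug: Filtering c.amount in WHERE discards the NULL rows produced by LEFT JOIN, turning it into an inner join

Fix: Move the right-table condition into the ON clause so unmatched parents are kept

Corrected query:
SELECT p.name, c.amount FROM customers p LEFT JOIN purchases c ON c.customer_id = p.id AND c.amount > 747.58

Result:
name  | amount 
------+--------
Eve   | 1767.47
Dave  | NULL   
Bob   | NULL   
Alice | NULL   
Frank | NULL   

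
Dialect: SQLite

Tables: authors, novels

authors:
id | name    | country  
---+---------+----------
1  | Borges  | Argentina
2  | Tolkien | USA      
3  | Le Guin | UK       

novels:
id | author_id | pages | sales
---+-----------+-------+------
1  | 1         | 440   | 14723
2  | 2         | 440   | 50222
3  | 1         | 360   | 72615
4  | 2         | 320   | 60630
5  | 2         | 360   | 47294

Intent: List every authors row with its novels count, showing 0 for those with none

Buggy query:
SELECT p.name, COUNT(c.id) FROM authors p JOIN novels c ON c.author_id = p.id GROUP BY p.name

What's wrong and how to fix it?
Bug: INNER JOIN drops authors rows that have no matching novels rows

Fix: Use LEFT JOIN so parents without children still appear (COUNT(c.id) gives 0)

Corrected query:
SELECT p.name, COUNT(c.id) FROM authors p LEFT JOIN novels c ON c.author_id = p.id GROUP BY p.name

Result:
name    | COUNT(c.id)
--------+------------
Borges  | 2          
Le Guin | 0          
Tolkien | 3          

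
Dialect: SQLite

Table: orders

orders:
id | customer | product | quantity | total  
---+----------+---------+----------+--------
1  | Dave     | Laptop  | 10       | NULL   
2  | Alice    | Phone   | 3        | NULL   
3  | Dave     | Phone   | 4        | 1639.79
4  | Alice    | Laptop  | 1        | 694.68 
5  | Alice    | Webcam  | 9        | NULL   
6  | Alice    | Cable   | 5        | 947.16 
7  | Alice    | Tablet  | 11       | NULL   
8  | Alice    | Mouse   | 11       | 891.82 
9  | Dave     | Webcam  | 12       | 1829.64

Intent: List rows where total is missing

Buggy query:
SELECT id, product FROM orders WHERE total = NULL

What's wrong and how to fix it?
Bug: '= NULL' is always unknown in SQL three-valued logic, so no rows match

Fix: Replace '= NULL' with 'IS NULL'

Corrected query:
SELECT id, product FROM orders WHERE total IS NULL

Result:
id | product
---+--------
1  | Laptop 
2  | Phone  
5  | Webcam 
7  | Tablet 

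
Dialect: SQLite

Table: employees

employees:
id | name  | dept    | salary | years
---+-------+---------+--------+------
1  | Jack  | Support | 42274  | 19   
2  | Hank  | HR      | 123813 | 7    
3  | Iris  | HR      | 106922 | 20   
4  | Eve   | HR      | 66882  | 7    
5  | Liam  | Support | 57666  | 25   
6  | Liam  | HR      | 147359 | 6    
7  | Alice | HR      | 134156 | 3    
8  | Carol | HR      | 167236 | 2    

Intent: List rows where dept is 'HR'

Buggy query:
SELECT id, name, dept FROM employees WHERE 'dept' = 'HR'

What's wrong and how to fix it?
Bug: 'dept' in single quotes is a string literal, not the column; the comparison is literal-vs-literal and never true

Fix: Reference the column as dept without single quotes

Corrected query:
SELECT id, name, dept FROM employees WHERE dept = 'HR'

Result:
id | name  | dept
---+-------+-----
2  | Hank  | HR  
3  | Iris  | HR  
4  | Eve   | HR  
6  | Liam  | HR  
7  | Alice | HR  
8  | Carol | HR  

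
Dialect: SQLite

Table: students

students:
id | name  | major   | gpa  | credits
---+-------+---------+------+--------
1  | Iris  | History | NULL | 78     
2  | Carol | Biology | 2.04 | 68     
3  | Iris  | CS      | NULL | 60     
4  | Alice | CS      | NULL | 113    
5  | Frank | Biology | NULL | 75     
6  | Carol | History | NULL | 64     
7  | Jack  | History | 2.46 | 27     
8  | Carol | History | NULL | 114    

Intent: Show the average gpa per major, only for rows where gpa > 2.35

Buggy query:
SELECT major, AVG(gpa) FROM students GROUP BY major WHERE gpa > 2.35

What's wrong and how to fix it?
Bug: Row-level WHERE must come before GROUP BY in the clause order

Fix: Move the WHERE clause before GROUP BY

Corrected query:
SELECT major, AVG(gpa) FROM students WHERE gpa > 2.35 GROUP BY major

Result:
major   | AVG(gpa)
--------+---------
History | 2.46    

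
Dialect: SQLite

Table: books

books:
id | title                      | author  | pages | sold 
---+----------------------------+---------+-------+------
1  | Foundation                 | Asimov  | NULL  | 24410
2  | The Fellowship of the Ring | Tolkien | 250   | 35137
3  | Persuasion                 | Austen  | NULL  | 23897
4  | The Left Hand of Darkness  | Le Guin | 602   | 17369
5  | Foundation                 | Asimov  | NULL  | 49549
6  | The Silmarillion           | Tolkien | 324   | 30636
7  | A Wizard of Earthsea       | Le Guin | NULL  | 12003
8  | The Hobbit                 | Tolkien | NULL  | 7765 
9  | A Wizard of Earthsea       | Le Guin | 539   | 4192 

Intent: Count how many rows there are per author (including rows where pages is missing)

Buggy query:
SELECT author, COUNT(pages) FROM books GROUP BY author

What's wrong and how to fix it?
Bug: COUNT(pages) skips NULLs, so groups with missing pages are undercounted

Fix: Use COUNT(*) to count all rows regardless of NULL

Corrected query:
SELECT author, COUNT(*) FROM books GROUP BY author

Result:
author  | COUNT(*)
--------+---------
Asimov  | 2       
Austen  | 1       
Le Guin | 3       
Tolkien | 3       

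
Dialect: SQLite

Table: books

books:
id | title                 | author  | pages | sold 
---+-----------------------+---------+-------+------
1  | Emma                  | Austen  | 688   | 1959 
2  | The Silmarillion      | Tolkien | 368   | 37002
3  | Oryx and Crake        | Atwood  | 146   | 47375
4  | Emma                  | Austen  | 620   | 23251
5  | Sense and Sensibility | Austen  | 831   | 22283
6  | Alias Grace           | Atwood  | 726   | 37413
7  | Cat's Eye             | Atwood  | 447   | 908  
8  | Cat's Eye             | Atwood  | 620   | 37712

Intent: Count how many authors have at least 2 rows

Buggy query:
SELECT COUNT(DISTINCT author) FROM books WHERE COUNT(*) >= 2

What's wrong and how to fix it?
Bug: COUNT(*) cannot appear in WHERE; the per-group count doesn't exist yet

Fix: Group first with HAVING COUNT(*) >= 2, then COUNT the resulting groups

Corrected query:
SELECT COUNT(*) FROM (SELECT author FROM books GROUP BY author HAVING COUNT(*) >= 2)

Result:
COUNT(*)
--------
2       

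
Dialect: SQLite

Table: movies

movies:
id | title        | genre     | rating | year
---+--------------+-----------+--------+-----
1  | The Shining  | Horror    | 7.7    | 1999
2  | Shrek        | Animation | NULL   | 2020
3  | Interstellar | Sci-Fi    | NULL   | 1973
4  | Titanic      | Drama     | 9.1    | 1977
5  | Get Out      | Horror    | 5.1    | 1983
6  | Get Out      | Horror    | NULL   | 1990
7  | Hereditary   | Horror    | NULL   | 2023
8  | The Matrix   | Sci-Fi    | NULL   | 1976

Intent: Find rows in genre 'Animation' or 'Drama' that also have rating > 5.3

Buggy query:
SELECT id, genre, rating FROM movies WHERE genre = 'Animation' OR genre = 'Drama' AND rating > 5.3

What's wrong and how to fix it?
Bug: AND binds tighter than OR, so this parses as genre = 'Animation' OR (genre = 'Drama' AND rating > 5.3)

Fix: Group the OR with parentheses (or use IN), then AND the threshold

Corrected query:
SELECT id, genre, rating FROM movies WHERE (genre = 'Animation' OR genre = 'Drama') AND rating > 5.3

Result:
id | genre | rating
---+-------+-------
4  | Drama | 9.1   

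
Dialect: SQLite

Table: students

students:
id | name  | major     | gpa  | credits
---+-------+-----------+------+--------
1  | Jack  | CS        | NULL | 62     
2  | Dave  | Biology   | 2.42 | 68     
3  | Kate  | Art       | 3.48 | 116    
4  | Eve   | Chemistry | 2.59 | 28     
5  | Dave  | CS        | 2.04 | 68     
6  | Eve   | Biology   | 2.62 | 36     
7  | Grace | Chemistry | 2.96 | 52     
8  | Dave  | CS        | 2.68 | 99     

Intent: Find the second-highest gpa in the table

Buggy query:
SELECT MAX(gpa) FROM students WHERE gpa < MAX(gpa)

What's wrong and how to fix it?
Bug: MAX(gpa) on the right of the comparison is an aggregate-in-WHERE error

Fix: Put the inner MAX in a scalar subquery

Corrected query:
SELECT MAX(gpa) FROM students WHERE gpa < (SELECT MAX(gpa) FROM students)

Result:
MAX(gpa)
--------
2.96    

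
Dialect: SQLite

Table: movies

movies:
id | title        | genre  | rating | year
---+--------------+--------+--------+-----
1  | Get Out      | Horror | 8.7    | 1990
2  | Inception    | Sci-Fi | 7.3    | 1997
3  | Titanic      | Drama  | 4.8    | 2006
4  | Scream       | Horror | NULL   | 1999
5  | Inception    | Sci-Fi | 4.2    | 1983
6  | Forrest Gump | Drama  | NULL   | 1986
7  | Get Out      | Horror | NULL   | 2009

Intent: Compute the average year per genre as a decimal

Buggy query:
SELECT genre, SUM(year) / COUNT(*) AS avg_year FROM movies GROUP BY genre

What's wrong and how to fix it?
Bug: Both operands are integers, so '/' performs integer division and truncates

Fix: Cast one side to REAL so the division keeps the fractional part

Corrected query:
SELECT genre, SUM(year) * 1.0 / COUNT(*) AS avg_year FROM movies GROUP BY genre

Result:
genre  | avg_year   
-------+------------
Drama  | 1996       
Horror | 1999.333333
Sci-Fi | 1990       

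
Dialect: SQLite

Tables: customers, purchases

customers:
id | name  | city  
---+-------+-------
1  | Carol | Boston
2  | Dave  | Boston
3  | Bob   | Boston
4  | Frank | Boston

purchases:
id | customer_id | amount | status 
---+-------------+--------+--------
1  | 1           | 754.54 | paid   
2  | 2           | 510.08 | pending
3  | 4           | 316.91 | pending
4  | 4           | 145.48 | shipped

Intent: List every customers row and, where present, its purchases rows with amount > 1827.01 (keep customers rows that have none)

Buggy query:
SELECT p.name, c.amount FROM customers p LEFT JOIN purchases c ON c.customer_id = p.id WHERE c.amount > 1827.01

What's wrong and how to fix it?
Bug: A WHERE condition on the right-hand table after LEFT JOIN drops unmatched parents

Fix: Move the right-table condition into the ON clause so unmatched parents are kept

Corrected query:
SELECT p.name, c.amount FROM customers p LEFT JOIN purchases c ON c.customer_id = p.id AND c.amount > 1827.01

Result:
name  | amount
------+-------
Carol | NULL  
Dave  | NULL  
Bob   | NULL  
Frank | NULL  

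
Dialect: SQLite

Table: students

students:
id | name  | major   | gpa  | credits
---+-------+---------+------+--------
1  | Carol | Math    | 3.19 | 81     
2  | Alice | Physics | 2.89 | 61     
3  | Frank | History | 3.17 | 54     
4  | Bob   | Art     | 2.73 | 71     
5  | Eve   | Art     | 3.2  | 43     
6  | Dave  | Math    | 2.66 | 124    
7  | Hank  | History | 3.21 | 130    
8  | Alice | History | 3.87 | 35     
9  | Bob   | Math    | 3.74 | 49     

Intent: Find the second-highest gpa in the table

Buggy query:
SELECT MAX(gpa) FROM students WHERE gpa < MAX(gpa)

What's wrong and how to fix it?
Bug: MAX(gpa) on the right of the comparison is an aggregate-in-WHERE error

Fix: Compute the overall MAX in a subquery, then take MAX of rows below it

Corrected query:
SELECT MAX(gpa) FROM students WHERE gpa < (SELECT MAX(gpa) FROM students)

Result:
MAX(gpa)
--------
3.74    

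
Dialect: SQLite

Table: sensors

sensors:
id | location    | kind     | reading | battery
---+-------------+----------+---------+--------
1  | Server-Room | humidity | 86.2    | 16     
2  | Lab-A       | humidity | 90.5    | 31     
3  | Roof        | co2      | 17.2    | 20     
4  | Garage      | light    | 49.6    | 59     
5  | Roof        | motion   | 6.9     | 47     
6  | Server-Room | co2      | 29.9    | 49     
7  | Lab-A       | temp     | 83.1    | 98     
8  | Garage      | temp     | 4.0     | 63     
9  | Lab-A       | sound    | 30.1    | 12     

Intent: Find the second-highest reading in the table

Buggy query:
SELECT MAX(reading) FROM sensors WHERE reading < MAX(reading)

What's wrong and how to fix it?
Bug: The inner MAX is an aggregate inside WHERE, which is not allowed

Fix: Put the inner MAX in a scalar subquery

Corrected query:
SELECT MAX(reading) FROM sensors WHERE reading < (SELECT MAX(reading) FROM sensors)

Result:
MAX(reading)
------------
86.2        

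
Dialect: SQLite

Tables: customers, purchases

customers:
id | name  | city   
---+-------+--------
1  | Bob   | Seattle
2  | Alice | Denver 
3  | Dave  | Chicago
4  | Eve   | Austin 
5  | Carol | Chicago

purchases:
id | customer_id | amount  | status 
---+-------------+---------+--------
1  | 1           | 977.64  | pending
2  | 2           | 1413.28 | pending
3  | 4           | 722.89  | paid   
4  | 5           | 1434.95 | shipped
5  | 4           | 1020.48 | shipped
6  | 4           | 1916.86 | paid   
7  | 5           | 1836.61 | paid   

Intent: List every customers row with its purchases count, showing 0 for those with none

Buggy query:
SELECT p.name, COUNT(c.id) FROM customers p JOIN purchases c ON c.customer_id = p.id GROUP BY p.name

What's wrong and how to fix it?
Bug: An inner join excludes parents with zero children

Fix: Switch to LEFT JOIN to retain unmatched parent rows

Corrected query:
SELECT p.name, COUNT(c.id) FROM customers p LEFT JOIN purchases c ON c.customer_id = p.id GROUP BY p.name

Result:
name  | COUNT(c.id)
------+------------
Alice | 1          
Bob   | 1          
Carol | 2          
Dave  | 0          
Eve   | 3          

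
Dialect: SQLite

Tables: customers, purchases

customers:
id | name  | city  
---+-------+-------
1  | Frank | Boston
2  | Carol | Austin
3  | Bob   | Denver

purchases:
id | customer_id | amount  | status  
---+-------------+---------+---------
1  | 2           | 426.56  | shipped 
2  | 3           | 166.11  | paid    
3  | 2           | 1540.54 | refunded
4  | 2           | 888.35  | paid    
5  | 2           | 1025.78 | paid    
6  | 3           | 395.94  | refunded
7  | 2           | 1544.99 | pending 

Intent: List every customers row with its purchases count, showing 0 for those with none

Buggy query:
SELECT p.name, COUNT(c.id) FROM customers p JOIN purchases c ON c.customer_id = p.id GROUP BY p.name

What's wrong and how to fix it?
Bug: INNER JOIN drops customers rows that have no matching purchases rows

Fix: Switch to LEFT JOIN to retain unmatched parent rows

Corrected query:
SELECT p.name, COUNT(c.id) FROM customers p LEFT JOIN purchases c ON c.customer_id = p.id GROUP BY p.name

Result:
name  | COUNT(c.id)
------+------------
Bob   | 2          
Carol | 5          
Frank | 0          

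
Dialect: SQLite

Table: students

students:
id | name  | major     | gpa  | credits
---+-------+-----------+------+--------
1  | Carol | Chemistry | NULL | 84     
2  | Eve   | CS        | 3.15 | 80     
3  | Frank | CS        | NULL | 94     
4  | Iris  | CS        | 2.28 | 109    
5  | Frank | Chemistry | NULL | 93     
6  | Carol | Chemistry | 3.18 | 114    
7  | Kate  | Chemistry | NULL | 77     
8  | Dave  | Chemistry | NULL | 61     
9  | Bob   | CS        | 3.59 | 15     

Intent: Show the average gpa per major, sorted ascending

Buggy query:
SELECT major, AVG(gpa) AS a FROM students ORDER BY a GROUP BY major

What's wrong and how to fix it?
Bug: GROUP BY must precede ORDER BY

Fix: Move ORDER BY to the end, after GROUP BY

Corrected query:
SELECT major, AVG(gpa) AS a FROM students GROUP BY major ORDER BY a

Result:
major     | a       
----------+---------
CS        | 3.006667
Chemistry | 3.18    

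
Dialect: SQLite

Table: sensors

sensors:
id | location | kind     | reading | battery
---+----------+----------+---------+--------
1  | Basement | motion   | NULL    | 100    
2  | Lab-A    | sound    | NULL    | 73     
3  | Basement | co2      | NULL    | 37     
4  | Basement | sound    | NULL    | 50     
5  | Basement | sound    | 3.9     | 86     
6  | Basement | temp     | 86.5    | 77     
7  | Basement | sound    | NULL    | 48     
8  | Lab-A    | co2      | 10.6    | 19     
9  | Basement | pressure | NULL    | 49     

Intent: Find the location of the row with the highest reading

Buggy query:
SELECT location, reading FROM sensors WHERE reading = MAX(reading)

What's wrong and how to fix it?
Bug: MAX(reading) is an aggregate and cannot be used directly in WHERE

Fix: Wrap MAX in a scalar subquery so WHERE compares against a single value

Corrected query:
SELECT location, reading FROM sensors WHERE reading = (SELECT MAX(reading) FROM sensors)

Result:
location | reading
---------+--------
Basement | 86.5   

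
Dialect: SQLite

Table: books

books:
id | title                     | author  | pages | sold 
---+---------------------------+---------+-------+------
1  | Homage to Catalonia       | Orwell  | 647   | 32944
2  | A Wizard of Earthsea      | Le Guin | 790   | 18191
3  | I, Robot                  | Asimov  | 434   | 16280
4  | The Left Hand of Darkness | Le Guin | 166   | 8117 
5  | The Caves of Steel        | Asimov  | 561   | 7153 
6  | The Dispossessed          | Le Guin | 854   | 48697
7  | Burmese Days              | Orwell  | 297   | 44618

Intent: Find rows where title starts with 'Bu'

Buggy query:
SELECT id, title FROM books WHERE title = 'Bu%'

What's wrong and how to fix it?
Bug: '=' compares the literal string including the % character; pattern matching needs LIKE

Fix: Replace '=' with LIKE so 'Bu%' is treated as a pattern

Corrected query:
SELECT id, title FROM books WHERE title LIKE 'Bu%'

Result:
id | title       
---+-------------
7  | Burmese Days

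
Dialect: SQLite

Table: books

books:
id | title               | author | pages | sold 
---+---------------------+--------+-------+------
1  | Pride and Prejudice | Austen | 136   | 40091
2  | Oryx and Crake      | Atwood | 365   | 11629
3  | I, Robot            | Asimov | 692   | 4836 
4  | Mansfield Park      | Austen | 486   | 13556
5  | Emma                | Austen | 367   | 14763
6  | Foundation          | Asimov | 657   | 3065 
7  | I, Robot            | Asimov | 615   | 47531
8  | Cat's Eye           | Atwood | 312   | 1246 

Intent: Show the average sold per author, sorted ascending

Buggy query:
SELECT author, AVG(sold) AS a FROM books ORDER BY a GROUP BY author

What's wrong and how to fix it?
Bug: GROUP BY must precede ORDER BY

Fix: Move ORDER BY to the end, after GROUP BY

Corrected query:
SELECT author, AVG(sold) AS a FROM books GROUP BY author ORDER BY a

Result:
author | a           
-------+-------------
Atwood | 6437.5      
Asimov | 18477.333333
Austen | 22803.333333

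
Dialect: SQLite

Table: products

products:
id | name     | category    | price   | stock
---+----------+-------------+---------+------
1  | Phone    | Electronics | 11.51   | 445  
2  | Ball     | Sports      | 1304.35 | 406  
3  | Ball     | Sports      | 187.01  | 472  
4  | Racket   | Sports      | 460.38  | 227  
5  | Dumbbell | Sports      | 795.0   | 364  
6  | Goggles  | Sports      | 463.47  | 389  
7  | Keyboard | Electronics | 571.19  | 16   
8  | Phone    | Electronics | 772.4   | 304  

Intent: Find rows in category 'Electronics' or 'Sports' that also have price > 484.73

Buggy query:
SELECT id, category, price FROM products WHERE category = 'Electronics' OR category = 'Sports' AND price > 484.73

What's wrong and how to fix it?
Bug: Without parentheses, AND is evaluated before OR, so the price filter only applies to the 'Sports' branch

Fix: Add parentheses around the OR so the AND applies to both alternatives

Corrected query:
SELECT id, category, price FROM products WHERE (category = 'Electronics' OR category = 'Sports') AND price > 484.73

Result:
id | category    | price  
---+-------------+--------
2  | Sports      | 1304.35
5  | Sports      | 795    
7  | Electronics | 571.19 
8  | Electronics | 772.4  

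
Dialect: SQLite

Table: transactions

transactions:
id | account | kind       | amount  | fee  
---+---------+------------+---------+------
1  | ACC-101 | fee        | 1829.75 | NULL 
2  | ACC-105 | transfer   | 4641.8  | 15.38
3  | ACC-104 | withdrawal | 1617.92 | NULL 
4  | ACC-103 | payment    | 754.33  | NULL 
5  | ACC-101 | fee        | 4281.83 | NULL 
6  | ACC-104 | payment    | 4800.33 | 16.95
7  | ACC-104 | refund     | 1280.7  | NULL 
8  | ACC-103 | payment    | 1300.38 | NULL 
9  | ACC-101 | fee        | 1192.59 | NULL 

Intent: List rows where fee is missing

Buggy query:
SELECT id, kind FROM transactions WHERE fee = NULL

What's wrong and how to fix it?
Bug: '= NULL' is always unknown in SQL three-valued logic, so no rows match

Fix: Replace '= NULL' with 'IS NULL'

Corrected query:
SELECT id, kind FROM transactions WHERE fee IS NULL

Result:
id | kind      
---+-----------
1  | fee       
3  | withdrawal
4  | payment   
5  | fee       
7  | refund    
8  | payment   
9  | fee       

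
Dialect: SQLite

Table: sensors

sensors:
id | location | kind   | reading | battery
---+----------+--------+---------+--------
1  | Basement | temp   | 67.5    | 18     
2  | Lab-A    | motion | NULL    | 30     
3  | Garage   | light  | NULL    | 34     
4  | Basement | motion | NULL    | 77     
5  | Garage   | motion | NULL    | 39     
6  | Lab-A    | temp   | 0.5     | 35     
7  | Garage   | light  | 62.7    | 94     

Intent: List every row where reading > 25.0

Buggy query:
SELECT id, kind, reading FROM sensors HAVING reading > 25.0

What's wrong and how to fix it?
Bug: HAVING filters the output of aggregation, but this query has no GROUP BY and no aggregate functions, so SQLite rejects it (HAVING clause on a non-aggregate query); the condition here is per row

Fix: Use WHERE for row-level filtering

Corrected query:
SELECT id, kind, reading FROM sensors WHERE reading > 25.0

Result:
id | kind  | reading
---+-------+--------
1  | temp  | 67.5   
7  | light | 62.7   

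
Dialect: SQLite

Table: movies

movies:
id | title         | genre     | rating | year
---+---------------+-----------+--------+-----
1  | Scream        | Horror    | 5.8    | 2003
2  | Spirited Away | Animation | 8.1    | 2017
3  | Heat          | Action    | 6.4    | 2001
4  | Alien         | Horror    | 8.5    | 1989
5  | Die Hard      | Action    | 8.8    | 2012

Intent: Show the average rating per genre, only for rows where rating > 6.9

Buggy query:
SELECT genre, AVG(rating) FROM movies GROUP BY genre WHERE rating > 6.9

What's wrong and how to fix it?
Bug: WHERE cannot follow GROUP BY

Fix: Move the WHERE clause before GROUP BY

Corrected query:
SELECT genre, AVG(rating) FROM movies WHERE rating > 6.9 GROUP BY genre

Result:
genre     | AVG(rating)
----------+------------
Action    | 8.8        
Animation | 8.1        
Horror    | 8.5        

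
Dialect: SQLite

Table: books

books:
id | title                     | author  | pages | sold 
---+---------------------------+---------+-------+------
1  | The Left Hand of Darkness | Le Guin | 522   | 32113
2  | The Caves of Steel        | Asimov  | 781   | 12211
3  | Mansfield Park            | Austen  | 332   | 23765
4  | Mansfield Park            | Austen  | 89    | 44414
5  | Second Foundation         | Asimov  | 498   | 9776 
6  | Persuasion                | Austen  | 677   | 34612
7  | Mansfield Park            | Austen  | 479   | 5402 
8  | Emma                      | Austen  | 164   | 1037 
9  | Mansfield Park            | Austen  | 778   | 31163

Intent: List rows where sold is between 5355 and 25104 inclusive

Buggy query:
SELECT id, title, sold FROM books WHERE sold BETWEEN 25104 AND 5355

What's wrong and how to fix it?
Bug: BETWEEN expects the lower bound first; with 25104 AND 5355 the range is empty

Fix: Swap the bounds so the smaller value comes first

Corrected query:
SELECT id, title, sold FROM books WHERE sold BETWEEN 5355 AND 25104

Result:
id | title              | sold 
---+--------------------+------
2  | The Caves of Steel | 12211
3  | Mansfield Park     | 23765
5  | Second Foundation  | 9776 
7  | Mansfield Park     | 5402 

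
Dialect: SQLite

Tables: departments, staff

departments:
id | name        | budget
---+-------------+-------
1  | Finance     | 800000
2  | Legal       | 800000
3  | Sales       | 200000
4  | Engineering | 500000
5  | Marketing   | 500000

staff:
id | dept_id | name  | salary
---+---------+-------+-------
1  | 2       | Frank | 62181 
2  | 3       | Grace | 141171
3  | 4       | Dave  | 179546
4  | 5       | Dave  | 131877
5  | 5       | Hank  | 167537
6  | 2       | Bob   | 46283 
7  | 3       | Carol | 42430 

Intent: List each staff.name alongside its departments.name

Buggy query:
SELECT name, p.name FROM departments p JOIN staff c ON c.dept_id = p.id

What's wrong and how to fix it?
Bug: 'name' exists in both joined tables, so the database can't tell which one is meant

Fix: Qualify the column with its table alias (c.name)

Corrected query:
SELECT c.name, p.name FROM departments p JOIN staff c ON c.dept_id = p.id

Result:
name  | name       
------+------------
Frank | Legal      
Grace | Sales      
Dave  | Engineering
Dave  | Marketing  
Hank  | Marketing  
Bob   | Legal      
Carol | Sales      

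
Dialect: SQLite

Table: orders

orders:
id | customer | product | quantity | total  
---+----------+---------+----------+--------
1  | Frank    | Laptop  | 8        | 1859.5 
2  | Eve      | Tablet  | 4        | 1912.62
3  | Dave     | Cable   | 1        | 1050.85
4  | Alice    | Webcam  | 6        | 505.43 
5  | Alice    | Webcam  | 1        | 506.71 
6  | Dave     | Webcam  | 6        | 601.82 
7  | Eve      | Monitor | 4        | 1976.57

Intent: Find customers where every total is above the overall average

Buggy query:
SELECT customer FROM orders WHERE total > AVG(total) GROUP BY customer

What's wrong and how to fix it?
Bug: WHERE evaluates per row before aggregation, so AVG() is unavailable

Fix: Compute the overall average in a scalar subquery and compare each group's MIN against it in HAVING

Corrected query:
SELECT customer FROM orders GROUP BY customer HAVING MIN(total) > (SELECT AVG(total) FROM orders)

Result:
customer
--------
Eve     
Frank   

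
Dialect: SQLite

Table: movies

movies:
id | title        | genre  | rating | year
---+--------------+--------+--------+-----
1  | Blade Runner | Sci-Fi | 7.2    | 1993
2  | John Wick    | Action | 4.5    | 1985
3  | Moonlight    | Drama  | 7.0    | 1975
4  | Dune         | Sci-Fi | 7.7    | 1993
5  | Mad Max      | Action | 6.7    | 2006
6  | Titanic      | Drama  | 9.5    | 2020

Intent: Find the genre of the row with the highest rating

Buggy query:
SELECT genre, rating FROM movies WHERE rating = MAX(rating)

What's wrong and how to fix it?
Bug: WHERE is evaluated per row; an aggregate over the whole table isn't defined there

Fix: Use a subquery: WHERE rating = (SELECT MAX(rating) FROM movies)

Corrected query:
SELECT genre, rating FROM movies WHERE rating = (SELECT MAX(rating) FROM movies)

Result:
genre | rating
------+-------
Drama | 9.5   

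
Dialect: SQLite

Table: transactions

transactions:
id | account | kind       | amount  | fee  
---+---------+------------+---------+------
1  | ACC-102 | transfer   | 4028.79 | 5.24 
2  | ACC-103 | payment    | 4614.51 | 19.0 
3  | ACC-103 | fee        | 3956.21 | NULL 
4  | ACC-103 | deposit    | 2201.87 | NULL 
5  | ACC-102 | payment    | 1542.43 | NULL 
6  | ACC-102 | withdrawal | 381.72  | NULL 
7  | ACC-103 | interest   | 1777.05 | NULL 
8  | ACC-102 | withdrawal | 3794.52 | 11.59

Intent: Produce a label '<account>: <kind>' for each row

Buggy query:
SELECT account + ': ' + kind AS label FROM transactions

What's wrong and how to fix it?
Bug: SQLite uses || for string concatenation; + coerces text to numbers (yielding 0)

Fix: Replace + with || to concatenate text

Corrected query:
SELECT account || ': ' || kind AS label FROM transactions

Result:
label              
-------------------
ACC-102: transfer  
ACC-103: payment   
ACC-103: fee       
ACC-103: deposit   
ACC-102: payment   
ACC-102: withdrawal
ACC-103: interest  
ACC-102: withdrawal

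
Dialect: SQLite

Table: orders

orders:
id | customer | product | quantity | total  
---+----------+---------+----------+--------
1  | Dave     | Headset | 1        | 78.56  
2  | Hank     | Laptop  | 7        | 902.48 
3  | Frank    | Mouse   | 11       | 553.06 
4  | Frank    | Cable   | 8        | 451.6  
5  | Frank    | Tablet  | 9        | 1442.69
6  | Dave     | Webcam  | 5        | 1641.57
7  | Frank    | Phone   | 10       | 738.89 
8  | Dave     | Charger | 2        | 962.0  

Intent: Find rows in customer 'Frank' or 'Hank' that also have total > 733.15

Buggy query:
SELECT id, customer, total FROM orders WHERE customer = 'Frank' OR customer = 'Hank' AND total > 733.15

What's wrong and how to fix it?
Bug: Without parentheses, AND is evaluated before OR, so the total filter only applies to the 'Hank' branch

Fix: Group the OR with parentheses (or use IN), then AND the threshold

Corrected query:
SELECT id, customer, total FROM orders WHERE (customer = 'Frank' OR customer = 'Hank') AND total > 733.15

Result:
id | customer | total  
---+----------+--------
2  | Hank     | 902.48 
5  | Frank    | 1442.69
7  | Frank    | 738.89 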